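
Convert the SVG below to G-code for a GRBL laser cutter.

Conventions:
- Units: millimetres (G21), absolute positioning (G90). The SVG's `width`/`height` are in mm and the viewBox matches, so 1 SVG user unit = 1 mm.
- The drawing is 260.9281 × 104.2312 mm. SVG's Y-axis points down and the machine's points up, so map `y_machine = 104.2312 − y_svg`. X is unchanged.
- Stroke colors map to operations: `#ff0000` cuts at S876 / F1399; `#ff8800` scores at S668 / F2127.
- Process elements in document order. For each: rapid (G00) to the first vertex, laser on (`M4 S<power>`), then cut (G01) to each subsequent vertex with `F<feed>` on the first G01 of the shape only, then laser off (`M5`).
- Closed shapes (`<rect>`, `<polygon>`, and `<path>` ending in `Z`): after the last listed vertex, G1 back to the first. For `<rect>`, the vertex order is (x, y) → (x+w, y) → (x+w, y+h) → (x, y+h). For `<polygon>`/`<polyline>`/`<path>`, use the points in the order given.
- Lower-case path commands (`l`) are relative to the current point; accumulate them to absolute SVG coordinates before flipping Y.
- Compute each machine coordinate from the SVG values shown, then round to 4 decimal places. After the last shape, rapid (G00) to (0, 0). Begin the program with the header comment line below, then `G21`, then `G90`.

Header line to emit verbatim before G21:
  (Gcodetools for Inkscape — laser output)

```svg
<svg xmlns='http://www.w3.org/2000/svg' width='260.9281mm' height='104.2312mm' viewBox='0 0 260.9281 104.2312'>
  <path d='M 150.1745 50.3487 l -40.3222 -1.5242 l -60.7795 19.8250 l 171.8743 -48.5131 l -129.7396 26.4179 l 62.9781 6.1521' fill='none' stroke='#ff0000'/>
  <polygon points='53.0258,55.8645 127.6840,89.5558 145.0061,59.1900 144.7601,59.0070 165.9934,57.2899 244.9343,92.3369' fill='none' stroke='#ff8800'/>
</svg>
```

viewBox `0 0 260.9281 104.2312` with mm width/height → 1 unit = 1 mm. Flip: y_m = 104.2312 − y_svg.

**Shape 1** — `<path>` open polyline, stroke `#ff0000` → cut (S876, F1399). Machine vertices: (150.1745,53.8825) → (109.8523,55.4067) → (49.0728,35.5817) → (220.9471,84.0948) → (91.2075,57.6769) → (154.1856,51.5248). Open path.

**Shape 2** — `<polygon>` closed polygon, stroke `#ff8800` → score (S668, F2127). Machine vertices: (53.0258,48.3667) → (127.6840,14.6754) → (145.0061,45.0412) → (144.7601,45.2242) → (165.9934,46.9413) → (244.9343,11.8943) → (53.0258,48.3667). Closed: final G1 returns to the first vertex.

(Gcodetools for Inkscape — laser output)
G21
G90
G00 X150.1745 Y53.8825
M4 S876
G01 X109.8523 Y55.4067 F1399
G01 X49.0728 Y35.5817
G01 X220.9471 Y84.0948
G01 X91.2075 Y57.6769
G01 X154.1856 Y51.5248
M5
G00 X53.0258 Y48.3667
M4 S668
G01 X127.6840 Y14.6754 F2127
G01 X145.0061 Y45.0412
G01 X144.7601 Y45.2242
G01 X165.9934 Y46.9413
G01 X244.9343 Y11.8943
G01 X53.0258 Y48.3667
M5
G00 X0.0000 Y0.0000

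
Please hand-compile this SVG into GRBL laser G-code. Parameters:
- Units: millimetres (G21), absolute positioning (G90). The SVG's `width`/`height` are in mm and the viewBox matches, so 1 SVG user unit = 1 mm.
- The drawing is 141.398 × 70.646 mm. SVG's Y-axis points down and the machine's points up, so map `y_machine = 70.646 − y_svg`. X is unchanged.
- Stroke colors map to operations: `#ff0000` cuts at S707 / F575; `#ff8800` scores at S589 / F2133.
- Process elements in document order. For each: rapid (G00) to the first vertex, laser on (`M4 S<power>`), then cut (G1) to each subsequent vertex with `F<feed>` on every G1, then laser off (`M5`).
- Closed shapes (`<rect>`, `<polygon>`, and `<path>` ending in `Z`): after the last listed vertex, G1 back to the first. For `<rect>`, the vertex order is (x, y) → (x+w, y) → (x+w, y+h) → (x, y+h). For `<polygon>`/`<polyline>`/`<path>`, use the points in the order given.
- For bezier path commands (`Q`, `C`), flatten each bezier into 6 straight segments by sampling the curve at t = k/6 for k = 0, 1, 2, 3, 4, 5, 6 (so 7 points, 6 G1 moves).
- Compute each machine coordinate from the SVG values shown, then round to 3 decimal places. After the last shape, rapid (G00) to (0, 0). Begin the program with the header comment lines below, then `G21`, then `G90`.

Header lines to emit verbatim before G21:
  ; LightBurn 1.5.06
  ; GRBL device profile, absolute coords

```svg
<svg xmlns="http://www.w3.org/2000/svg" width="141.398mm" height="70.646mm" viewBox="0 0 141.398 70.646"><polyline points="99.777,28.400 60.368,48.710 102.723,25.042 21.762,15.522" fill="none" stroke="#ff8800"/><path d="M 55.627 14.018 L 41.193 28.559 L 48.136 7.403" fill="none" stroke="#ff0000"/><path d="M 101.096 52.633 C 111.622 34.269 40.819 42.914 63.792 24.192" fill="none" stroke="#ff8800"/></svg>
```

; LightBurn 1.5.06
; GRBL device profile, absolute coords
G21
G90
G00 X99.777 Y42.246
M4 S589
G1 X60.368 Y21.936 F2133
G1 X102.723 Y45.604 F2133
G1 X21.762 Y55.124 F2133
M5
G00 X55.627 Y56.628
M4 S707
G1 X41.193 Y42.087 F575
G1 X48.136 Y63.243 F575
M5
G00 X101.096 Y18.013
M4 S589
G1 X100.392 Y25.196 F2133
G1 X90.998 Y29.388 F2133
G1 X77.776 Y32.099 F2133
G1 X65.592 Y34.840 F2133
G1 X59.309 Y39.122 F2133
G1 X63.792 Y46.454 F2133
M5
G00 X0.000 Y0.000

1 u = 1 mm; y_m = 70.646 − y.

[1] `<polyline>` open polyline, #ff8800→score S589 F2133: (99.777,42.246) → (60.368,21.936) → (102.723,45.604) → (21.762,55.124)

[2] `<path>` open polyline, #ff0000→cut S707 F575: (55.627,56.628) → (41.193,42.087) → (48.136,63.243)

[3] `<path>` cubic bezier, #ff8800→score S589 F2133: (101.096,18.013) → (100.392,25.196) → (90.998,29.388) → (77.776,32.099) → (65.592,34.840) → (59.309,39.122) → (63.792,46.454)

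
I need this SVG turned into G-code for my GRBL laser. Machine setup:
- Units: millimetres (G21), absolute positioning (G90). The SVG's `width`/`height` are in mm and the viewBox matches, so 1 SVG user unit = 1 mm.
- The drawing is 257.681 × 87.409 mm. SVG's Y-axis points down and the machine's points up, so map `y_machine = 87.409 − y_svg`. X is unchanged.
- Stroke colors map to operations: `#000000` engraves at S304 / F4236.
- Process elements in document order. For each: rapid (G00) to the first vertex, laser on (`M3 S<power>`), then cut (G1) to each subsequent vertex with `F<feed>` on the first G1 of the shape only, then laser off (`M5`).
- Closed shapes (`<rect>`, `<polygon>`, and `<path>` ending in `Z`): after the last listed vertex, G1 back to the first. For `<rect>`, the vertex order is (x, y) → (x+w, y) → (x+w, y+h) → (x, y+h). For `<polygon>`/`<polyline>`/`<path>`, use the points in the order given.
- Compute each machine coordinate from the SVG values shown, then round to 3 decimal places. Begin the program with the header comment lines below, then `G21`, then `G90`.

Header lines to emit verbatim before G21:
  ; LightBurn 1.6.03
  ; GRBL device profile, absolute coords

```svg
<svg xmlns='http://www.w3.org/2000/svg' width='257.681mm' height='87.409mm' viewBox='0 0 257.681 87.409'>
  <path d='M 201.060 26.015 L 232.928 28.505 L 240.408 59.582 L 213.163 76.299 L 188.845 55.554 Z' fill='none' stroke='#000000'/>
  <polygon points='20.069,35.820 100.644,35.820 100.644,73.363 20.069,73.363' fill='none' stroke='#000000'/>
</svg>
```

Since the viewBox matches the mm dimensions, user units are millimetres directly. The only transform is the Y-flip y_m = 87.409 − y_svg.

Shape 1 is a regular polygon drawn with `<path>`. Its stroke #000000 means engrave at S304, F4236. After flipping Y the toolpath is (201.060,61.394) → (232.928,58.904) → (240.408,27.827) → (213.163,11.110) → (188.845,31.855) → (201.060,61.394), returning to the start.

Shape 2 is a rectangle drawn with `<polygon>`. Its stroke #000000 means engrave at S304, F4236. After flipping Y the toolpath is (20.069,51.589) → (100.644,51.589) → (100.644,14.046) → (20.069,14.046) → (20.069,51.589), returning to the start.

; LightBurn 1.6.03
; GRBL device profile, absolute coords
G21
G90
G00 X201.060 Y61.394
M3 S304
G1 X232.928 Y58.904 F4236
G1 X240.408 Y27.827
G1 X213.163 Y11.110
G1 X188.845 Y31.855
G1 X201.060 Y61.394
M5
G00 X20.069 Y51.589
M3 S304
G1 X100.644 Y51.589 F4236
G1 X100.644 Y14.046
G1 X20.069 Y14.046
G1 X20.069 Y51.589
M5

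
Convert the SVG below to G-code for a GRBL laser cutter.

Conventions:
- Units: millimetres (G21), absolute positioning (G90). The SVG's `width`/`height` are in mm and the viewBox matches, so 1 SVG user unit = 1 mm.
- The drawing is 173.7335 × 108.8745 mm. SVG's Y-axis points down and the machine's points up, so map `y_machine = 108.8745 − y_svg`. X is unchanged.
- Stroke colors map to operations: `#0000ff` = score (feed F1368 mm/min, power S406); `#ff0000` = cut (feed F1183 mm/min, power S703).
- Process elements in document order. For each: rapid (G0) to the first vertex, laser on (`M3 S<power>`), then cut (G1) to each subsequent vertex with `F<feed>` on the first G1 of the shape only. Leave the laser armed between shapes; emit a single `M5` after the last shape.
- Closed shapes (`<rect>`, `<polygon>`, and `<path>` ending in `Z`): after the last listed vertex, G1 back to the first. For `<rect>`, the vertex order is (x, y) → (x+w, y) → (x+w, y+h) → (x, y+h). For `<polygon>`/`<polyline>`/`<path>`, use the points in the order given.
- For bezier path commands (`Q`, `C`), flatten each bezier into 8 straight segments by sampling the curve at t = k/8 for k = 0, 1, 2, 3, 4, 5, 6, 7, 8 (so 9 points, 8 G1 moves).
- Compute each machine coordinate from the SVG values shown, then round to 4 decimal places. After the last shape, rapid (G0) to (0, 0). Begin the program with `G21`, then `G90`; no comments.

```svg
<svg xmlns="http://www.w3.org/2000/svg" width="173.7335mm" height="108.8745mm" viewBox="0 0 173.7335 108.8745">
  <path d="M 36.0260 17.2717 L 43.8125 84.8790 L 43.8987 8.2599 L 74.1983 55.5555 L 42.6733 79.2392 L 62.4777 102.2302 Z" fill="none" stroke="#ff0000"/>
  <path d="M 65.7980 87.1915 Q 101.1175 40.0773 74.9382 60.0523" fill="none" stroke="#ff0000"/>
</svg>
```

G21
G90
G0 X36.0260 Y91.6028
M3 S703
G1 X43.8125 Y23.9955 F1183
G1 X43.8987 Y100.6146
G1 X74.1983 Y53.3190
G1 X42.6733 Y29.6353
G1 X62.4777 Y6.6443
G1 X36.0260 Y91.6028
G0 X65.7980 Y21.6830
M3 S703
G1 X73.6670 Y32.4133 F1183
G1 X79.6141 Y41.0470
G1 X83.6394 Y47.5842
G1 X85.7428 Y52.0249
G1 X85.9244 Y54.3690
G1 X84.1842 Y54.6166
G1 X80.5221 Y52.7677
G1 X74.9382 Y48.8222
M5
G0 X0.0000 Y0.0000

viewBox `0 0 173.7335 108.8745` with mm width/height → 1 unit = 1 mm. Flip: y_m = 108.8745 − y_svg.

**Shape 1** — `<path>` closed polygon, stroke `#ff0000` → cut (S703, F1183). Machine vertices: (36.0260,91.6028) → (43.8125,23.9955) → (43.8987,100.6146) → (74.1983,53.3190) → (42.6733,29.6353) → (62.4777,6.6443) → (36.0260,91.6028). Closed: final G1 returns to the first vertex.

**Shape 2** — `<path>` quadratic bezier, stroke `#ff0000` → cut (S703, F1183). Control points (SVG): P0=(65.7980,87.1915), P1=(101.1175,40.0773), P2=(74.9382,60.0523); sampled at t=k/8. Machine vertices: (65.7980,21.6830) → (73.6670,32.4133) → (79.6141,41.0470) → (83.6394,47.5842) → (85.7428,52.0249) → (85.9244,54.3690) → (84.1842,54.6166) → (80.5221,52.7677) → (74.9382,48.8222). Open path.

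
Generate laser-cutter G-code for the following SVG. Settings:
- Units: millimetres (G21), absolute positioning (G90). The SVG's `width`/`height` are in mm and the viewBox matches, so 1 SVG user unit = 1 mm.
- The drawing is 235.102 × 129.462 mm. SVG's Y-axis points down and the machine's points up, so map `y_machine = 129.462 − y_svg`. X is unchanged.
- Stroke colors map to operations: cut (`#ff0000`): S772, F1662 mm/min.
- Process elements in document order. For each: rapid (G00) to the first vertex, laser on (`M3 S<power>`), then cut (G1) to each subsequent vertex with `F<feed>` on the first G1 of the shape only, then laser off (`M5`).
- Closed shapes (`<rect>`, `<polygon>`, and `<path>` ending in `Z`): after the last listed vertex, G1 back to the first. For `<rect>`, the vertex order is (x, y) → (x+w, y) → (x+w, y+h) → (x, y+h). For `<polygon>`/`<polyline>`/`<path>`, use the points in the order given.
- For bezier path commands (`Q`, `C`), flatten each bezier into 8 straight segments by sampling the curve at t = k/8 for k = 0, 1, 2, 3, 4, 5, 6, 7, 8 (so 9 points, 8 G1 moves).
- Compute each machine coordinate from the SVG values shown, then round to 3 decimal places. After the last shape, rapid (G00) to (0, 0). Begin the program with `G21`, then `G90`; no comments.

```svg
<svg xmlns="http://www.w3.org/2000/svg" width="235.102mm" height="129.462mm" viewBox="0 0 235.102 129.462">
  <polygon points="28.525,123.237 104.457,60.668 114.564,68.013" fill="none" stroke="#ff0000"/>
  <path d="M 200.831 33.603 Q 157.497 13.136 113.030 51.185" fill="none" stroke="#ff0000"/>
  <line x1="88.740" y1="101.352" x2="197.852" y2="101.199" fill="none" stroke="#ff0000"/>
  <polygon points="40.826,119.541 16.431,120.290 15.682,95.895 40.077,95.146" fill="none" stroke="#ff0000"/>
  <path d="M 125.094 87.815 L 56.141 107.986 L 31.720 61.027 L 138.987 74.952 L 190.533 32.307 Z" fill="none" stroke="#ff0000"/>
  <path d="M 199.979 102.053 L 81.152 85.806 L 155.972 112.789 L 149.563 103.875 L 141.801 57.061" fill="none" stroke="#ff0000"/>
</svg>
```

Since the viewBox matches the mm dimensions, user units are millimetres directly. The only transform is the Y-flip y_m = 129.462 − y_svg.

Shape 1 is a closed polygon drawn with `<polygon>`. Its stroke #ff0000 means cut at S772, F1662. After flipping Y the toolpath is (28.525,6.225) → (104.457,68.794) → (114.564,61.449) → (28.525,6.225), returning to the start.

Shape 2 is a quadratic bezier drawn with `<path>`. Its stroke #ff0000 means cut at S772, F1662. After flipping Y the toolpath is (200.831,95.859) → (189.980,100.061) → (179.093,102.435) → (168.171,102.980) → (157.214,101.697) → (146.221,98.585) → (135.193,93.644) → (124.129,86.875) → (113.030,78.277).

Shape 3 is a line segment drawn with `<line>`. Its stroke #ff0000 means cut at S772, F1662. After flipping Y the toolpath is (88.740,28.110) → (197.852,28.263).

Shape 4 is a regular polygon drawn with `<polygon>`. Its stroke #ff0000 means cut at S772, F1662. After flipping Y the toolpath is (40.826,9.921) → (16.431,9.172) → (15.682,33.567) → (40.077,34.316) → (40.826,9.921), returning to the start.

Shape 5 is a closed polygon drawn with `<path>`. Its stroke #ff0000 means cut at S772, F1662. After flipping Y the toolpath is (125.094,41.647) → (56.141,21.476) → (31.720,68.435) → (138.987,54.510) → (190.533,97.155) → (125.094,41.647), returning to the start.

Shape 6 is a open polyline drawn with `<path>`. Its stroke #ff0000 means cut at S772, F1662. After flipping Y the toolpath is (199.979,27.409) → (81.152,43.656) → (155.972,16.673) → (149.563,25.587) → (141.801,72.401).

G21
G90
G00 X28.525 Y6.225
M3 S772
G1 X104.457 Y68.794 F1662
G1 X114.564 Y61.449
G1 X28.525 Y6.225
M5
G00 X200.831 Y95.859
M3 S772
G1 X189.980 Y100.061 F1662
G1 X179.093 Y102.435
G1 X168.171 Y102.980
G1 X157.214 Y101.697
G1 X146.221 Y98.585
G1 X135.193 Y93.644
G1 X124.129 Y86.875
G1 X113.030 Y78.277
M5
G00 X88.740 Y28.110
M3 S772
G1 X197.852 Y28.263 F1662
M5
G00 X40.826 Y9.921
M3 S772
G1 X16.431 Y9.172 F1662
G1 X15.682 Y33.567
G1 X40.077 Y34.316
G1 X40.826 Y9.921
M5
G00 X125.094 Y41.647
M3 S772
G1 X56.141 Y21.476 F1662
G1 X31.720 Y68.435
G1 X138.987 Y54.510
G1 X190.533 Y97.155
G1 X125.094 Y41.647
M5
G00 X199.979 Y27.409
M3 S772
G1 X81.152 Y43.656 F1662
G1 X155.972 Y16.673
G1 X149.563 Y25.587
G1 X141.801 Y72.401
M5
G00 X0.000 Y0.000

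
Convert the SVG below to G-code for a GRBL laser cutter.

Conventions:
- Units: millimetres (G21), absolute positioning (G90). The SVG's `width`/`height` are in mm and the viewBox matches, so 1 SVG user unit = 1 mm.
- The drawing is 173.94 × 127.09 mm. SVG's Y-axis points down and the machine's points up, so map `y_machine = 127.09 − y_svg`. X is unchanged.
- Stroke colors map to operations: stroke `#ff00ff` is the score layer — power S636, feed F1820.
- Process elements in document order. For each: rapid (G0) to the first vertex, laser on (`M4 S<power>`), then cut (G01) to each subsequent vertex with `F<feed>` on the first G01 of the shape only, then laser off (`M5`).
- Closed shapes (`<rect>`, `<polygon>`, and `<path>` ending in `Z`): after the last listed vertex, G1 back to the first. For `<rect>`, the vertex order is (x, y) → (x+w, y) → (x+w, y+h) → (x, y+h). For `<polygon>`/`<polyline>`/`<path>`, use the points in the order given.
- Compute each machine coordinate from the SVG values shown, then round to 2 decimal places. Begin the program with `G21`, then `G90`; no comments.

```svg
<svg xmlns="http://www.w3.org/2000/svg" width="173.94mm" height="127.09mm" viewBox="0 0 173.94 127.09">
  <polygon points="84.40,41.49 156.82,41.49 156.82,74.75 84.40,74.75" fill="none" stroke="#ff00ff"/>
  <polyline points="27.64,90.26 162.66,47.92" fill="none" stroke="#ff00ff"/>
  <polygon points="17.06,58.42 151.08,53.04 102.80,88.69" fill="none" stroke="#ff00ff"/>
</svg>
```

G21
G90
G0 X84.40 Y85.60
M4 S636
G01 X156.82 Y85.60 F1820
G01 X156.82 Y52.34
G01 X84.40 Y52.34
G01 X84.40 Y85.60
M5
G0 X27.64 Y36.83
M4 S636
G01 X162.66 Y79.17 F1820
M5
G0 X17.06 Y68.67
M4 S636
G01 X151.08 Y74.05 F1820
G01 X102.80 Y38.40
G01 X17.06 Y68.67
M5

viewBox `0 0 173.94 127.09` with mm width/height → 1 unit = 1 mm. Flip: y_m = 127.09 − y_svg.

**Shape 1** — `<polygon>` rectangle, stroke `#ff00ff` → score (S636, F1820). Machine vertices: (84.40,85.60) → (156.82,85.60) → (156.82,52.34) → (84.40,52.34) → (84.40,85.60). Closed: final G1 returns to the first vertex.

**Shape 2** — `<polyline>` line segment, stroke `#ff00ff` → score (S636, F1820). Machine vertices: (27.64,36.83) → (162.66,79.17). Open path.

**Shape 3** — `<polygon>` closed polygon, stroke `#ff00ff` → score (S636, F1820). Machine vertices: (17.06,68.67) → (151.08,74.05) → (102.80,38.40) → (17.06,68.67). Closed: final G1 returns to the first vertex.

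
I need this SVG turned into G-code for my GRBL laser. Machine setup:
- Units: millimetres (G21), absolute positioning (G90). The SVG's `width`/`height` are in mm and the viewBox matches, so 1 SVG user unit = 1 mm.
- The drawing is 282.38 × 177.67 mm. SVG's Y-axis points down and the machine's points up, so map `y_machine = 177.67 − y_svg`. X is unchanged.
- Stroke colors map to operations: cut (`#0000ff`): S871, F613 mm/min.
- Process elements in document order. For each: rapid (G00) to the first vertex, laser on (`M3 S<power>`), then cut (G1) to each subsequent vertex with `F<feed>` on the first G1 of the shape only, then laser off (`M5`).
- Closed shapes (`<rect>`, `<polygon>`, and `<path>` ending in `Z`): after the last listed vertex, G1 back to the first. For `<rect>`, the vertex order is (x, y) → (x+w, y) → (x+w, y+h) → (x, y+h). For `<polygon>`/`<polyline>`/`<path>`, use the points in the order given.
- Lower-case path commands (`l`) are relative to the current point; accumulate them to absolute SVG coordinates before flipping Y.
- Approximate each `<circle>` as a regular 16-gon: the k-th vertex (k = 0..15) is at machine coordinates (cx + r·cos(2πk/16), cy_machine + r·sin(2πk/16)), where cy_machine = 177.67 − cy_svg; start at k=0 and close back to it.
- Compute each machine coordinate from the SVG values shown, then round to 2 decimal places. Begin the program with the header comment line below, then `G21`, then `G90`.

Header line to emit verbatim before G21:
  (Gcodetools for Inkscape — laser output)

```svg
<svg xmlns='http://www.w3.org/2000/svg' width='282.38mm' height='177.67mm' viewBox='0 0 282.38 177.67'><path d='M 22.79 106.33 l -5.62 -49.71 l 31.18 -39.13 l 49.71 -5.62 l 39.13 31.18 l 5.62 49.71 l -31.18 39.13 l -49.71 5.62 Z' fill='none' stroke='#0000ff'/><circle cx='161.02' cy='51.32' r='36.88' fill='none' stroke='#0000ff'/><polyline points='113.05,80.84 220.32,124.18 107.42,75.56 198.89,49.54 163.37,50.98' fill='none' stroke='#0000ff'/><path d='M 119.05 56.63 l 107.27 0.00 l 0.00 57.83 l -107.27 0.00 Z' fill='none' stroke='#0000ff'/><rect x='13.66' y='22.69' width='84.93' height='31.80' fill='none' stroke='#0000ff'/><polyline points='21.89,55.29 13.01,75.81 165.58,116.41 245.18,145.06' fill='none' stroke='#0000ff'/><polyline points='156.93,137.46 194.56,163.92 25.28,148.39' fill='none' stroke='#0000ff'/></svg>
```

1 u = 1 mm; y_m = 177.67 − y.

[1] `<path>` regular polygon, #0000ff→cut S871 F613: (22.79,71.34) → (17.17,121.05) → (48.35,160.18) → (98.06,165.80) → (137.19,134.62) → (142.81,84.91) → (111.63,45.78) → (61.92,40.16) → (22.79,71.34) (closed)

[2] `<circle>` circle, #0000ff→cut S871 F613: (197.90,126.35) → (195.09,140.46) → (187.10,152.43) → (175.13,160.42) → (161.02,163.23) → (146.91,160.42) → (134.94,152.43) → (126.95,140.46) → (124.14,126.35) → (126.95,112.24) → (134.94,100.27) → (146.91,92.28) → (161.02,89.47) → (175.13,92.28) → (187.10,100.27) → (195.09,112.24) → (197.90,126.35) (closed)

[3] `<polyline>` open polyline, #0000ff→cut S871 F613: (113.05,96.83) → (220.32,53.49) → (107.42,102.11) → (198.89,128.13) → (163.37,126.69)

[4] `<path>` rectangle, #0000ff→cut S871 F613: (119.05,121.04) → (226.32,121.04) → (226.32,63.21) → (119.05,63.21) → (119.05,121.04) (closed)

[5] `<rect>` rectangle, #0000ff→cut S871 F613: (13.66,154.98) → (98.59,154.98) → (98.59,123.18) → (13.66,123.18) → (13.66,154.98) (closed)

[6] `<polyline>` open polyline, #0000ff→cut S871 F613: (21.89,122.38) → (13.01,101.86) → (165.58,61.26) → (245.18,32.61)

[7] `<polyline>` open polyline, #0000ff→cut S871 F613: (156.93,40.21) → (194.56,13.75) → (25.28,29.28)

(Gcodetools for Inkscape — laser output)
G21
G90
G00 X22.79 Y71.34
M3 S871
G1 X17.17 Y121.05 F613
G1 X48.35 Y160.18
G1 X98.06 Y165.80
G1 X137.19 Y134.62
G1 X142.81 Y84.91
G1 X111.63 Y45.78
G1 X61.92 Y40.16
G1 X22.79 Y71.34
M5
G00 X197.90 Y126.35
M3 S871
G1 X195.09 Y140.46 F613
G1 X187.10 Y152.43
G1 X175.13 Y160.42
G1 X161.02 Y163.23
G1 X146.91 Y160.42
G1 X134.94 Y152.43
G1 X126.95 Y140.46
G1 X124.14 Y126.35
G1 X126.95 Y112.24
G1 X134.94 Y100.27
G1 X146.91 Y92.28
G1 X161.02 Y89.47
G1 X175.13 Y92.28
G1 X187.10 Y100.27
G1 X195.09 Y112.24
G1 X197.90 Y126.35
M5
G00 X113.05 Y96.83
M3 S871
G1 X220.32 Y53.49 F613
G1 X107.42 Y102.11
G1 X198.89 Y128.13
G1 X163.37 Y126.69
M5
G00 X119.05 Y121.04
M3 S871
G1 X226.32 Y121.04 F613
G1 X226.32 Y63.21
G1 X119.05 Y63.21
G1 X119.05 Y121.04
M5
G00 X13.66 Y154.98
M3 S871
G1 X98.59 Y154.98 F613
G1 X98.59 Y123.18
G1 X13.66 Y123.18
G1 X13.66 Y154.98
M5
G00 X21.89 Y122.38
M3 S871
G1 X13.01 Y101.86 F613
G1 X165.58 Y61.26
G1 X245.18 Y32.61
M5
G00 X156.93 Y40.21
M3 S871
G1 X194.56 Y13.75 F613
G1 X25.28 Y29.28
M5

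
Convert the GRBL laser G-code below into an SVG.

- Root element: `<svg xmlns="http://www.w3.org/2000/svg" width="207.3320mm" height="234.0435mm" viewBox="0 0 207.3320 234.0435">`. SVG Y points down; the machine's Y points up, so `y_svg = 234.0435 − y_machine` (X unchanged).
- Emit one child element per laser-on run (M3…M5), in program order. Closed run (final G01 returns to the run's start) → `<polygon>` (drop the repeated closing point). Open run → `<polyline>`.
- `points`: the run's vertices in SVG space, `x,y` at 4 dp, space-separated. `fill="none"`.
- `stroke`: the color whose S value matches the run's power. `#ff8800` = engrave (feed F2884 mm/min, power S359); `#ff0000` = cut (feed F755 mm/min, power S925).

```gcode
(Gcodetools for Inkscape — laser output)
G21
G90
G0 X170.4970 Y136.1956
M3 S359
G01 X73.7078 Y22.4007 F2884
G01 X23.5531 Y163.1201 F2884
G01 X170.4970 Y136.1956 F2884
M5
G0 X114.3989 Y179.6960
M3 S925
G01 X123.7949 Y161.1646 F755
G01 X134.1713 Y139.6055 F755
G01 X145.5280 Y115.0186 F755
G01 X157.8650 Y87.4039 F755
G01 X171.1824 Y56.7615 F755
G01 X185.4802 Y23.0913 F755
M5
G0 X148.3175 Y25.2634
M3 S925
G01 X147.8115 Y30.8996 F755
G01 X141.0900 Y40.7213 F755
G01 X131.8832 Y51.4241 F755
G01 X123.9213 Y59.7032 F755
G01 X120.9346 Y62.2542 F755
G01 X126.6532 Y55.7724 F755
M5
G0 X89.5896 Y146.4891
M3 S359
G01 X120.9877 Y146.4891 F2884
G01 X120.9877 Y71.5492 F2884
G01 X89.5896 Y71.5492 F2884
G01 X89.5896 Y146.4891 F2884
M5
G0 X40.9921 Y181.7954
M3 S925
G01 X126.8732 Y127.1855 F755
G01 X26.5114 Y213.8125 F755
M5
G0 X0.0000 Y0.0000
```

Machine Y-up, SVG Y-down with viewBox height 234.0435, so y_svg = 234.0435 − y_machine; X carries over.

Run 1: S359 ⇒ engrave layer `#ff8800`. The run returns to its start, so emit a `<polygon>` with points (Y-flipped): 170.4970,97.8479 73.7078,211.6428 23.5531,70.9234.

Run 2: S925 ⇒ cut layer `#ff0000`. The run is open, so emit a `<polyline>` with points (Y-flipped): 114.3989,54.3475 123.7949,72.8789 134.1713,94.4380 145.5280,119.0249 157.8650,146.6396 171.1824,177.2820 185.4802,210.9522.

Run 3: S925 ⇒ cut layer `#ff0000`. The run is open, so emit a `<polyline>` with points (Y-flipped): 148.3175,208.7801 147.8115,203.1439 141.0900,193.3222 131.8832,182.6194 123.9213,174.3403 120.9346,171.7893 126.6532,178.2711.

Run 4: S359 ⇒ engrave layer `#ff8800`. The run returns to its start, so emit a `<polygon>` with points (Y-flipped): 89.5896,87.5544 120.9877,87.5544 120.9877,162.4943 89.5896,162.4943.

Run 5: power S925 maps to stroke `#ff0000` (cut). The run is open, so emit a `<polyline>` with points (Y-flipped): 40.9921,52.2481 126.8732,106.8580 26.5114,20.2310.

<svg xmlns="http://www.w3.org/2000/svg" width="207.3320mm" height="234.0435mm" viewBox="0 0 207.3320 234.0435">
  <polygon points="170.4970,97.8479 73.7078,211.6428 23.5531,70.9234" fill="none" stroke="#ff8800"/>
  <polyline points="114.3989,54.3475 123.7949,72.8789 134.1713,94.4380 145.5280,119.0249 157.8650,146.6396 171.1824,177.2820 185.4802,210.9522" fill="none" stroke="#ff0000"/>
  <polyline points="148.3175,208.7801 147.8115,203.1439 141.0900,193.3222 131.8832,182.6194 123.9213,174.3403 120.9346,171.7893 126.6532,178.2711" fill="none" stroke="#ff0000"/>
  <polygon points="89.5896,87.5544 120.9877,87.5544 120.9877,162.4943 89.5896,162.4943" fill="none" stroke="#ff8800"/>
  <polyline points="40.9921,52.2481 126.8732,106.8580 26.5114,20.2310" fill="none" stroke="#ff0000"/>
</svg>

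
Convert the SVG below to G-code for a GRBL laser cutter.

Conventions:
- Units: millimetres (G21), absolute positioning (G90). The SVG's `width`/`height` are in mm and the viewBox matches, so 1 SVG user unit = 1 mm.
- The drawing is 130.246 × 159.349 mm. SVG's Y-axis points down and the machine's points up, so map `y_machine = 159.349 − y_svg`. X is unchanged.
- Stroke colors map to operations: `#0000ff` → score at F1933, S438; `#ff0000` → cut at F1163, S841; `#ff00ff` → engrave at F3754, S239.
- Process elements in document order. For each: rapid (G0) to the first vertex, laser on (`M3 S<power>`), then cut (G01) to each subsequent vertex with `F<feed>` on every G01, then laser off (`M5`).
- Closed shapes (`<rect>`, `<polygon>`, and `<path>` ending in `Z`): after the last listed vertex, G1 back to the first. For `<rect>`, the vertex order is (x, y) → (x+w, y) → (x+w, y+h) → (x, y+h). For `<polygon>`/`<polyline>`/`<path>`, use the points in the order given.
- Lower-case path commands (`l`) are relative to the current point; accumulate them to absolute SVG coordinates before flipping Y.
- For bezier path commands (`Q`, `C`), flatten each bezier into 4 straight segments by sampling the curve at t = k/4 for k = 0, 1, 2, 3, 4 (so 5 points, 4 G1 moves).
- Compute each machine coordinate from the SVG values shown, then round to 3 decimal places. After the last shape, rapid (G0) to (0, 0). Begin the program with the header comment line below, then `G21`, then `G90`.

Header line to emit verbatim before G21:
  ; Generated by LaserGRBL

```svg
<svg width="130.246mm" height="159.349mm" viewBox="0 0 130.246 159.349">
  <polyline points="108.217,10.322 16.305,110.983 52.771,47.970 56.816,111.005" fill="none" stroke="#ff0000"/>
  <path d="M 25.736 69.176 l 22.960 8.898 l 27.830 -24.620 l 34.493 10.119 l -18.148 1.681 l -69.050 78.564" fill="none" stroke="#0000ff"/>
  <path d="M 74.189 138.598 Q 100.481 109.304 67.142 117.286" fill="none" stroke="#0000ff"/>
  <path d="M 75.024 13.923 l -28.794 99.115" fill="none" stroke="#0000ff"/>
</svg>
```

Since the viewBox matches the mm dimensions, user units are millimetres directly. The only transform is the Y-flip y_m = 159.349 − y_svg.

Shape 1 is a open polyline drawn with `<polyline>`. Its stroke #ff0000 means cut at S841, F1163. After flipping Y the toolpath is (108.217,149.027) → (16.305,48.366) → (52.771,111.379) → (56.816,48.344).

Shape 2 is a open polyline drawn with `<path>`. Its stroke #0000ff means score at S438, F1933. After flipping Y the toolpath is (25.736,90.173) → (48.696,81.275) → (76.526,105.895) → (111.019,95.776) → (92.871,94.095) → (23.821,15.531).

Shape 3 is a quadratic bezier drawn with `<path>`. Its stroke #0000ff means score at S438, F1933. After flipping Y the toolpath is (74.189,20.751) → (83.608,33.068) → (85.573,40.726) → (80.085,43.724) → (67.142,42.063).

Shape 4 is a line segment drawn with `<path>`. Its stroke #0000ff means score at S438, F1933. After flipping Y the toolpath is (75.024,145.426) → (46.230,46.311).

; Generated by LaserGRBL
G21
G90
G0 X108.217 Y149.027
M3 S841
G01 X16.305 Y48.366 F1163
G01 X52.771 Y111.379 F1163
G01 X56.816 Y48.344 F1163
M5
G0 X25.736 Y90.173
M3 S438
G01 X48.696 Y81.275 F1933
G01 X76.526 Y105.895 F1933
G01 X111.019 Y95.776 F1933
G01 X92.871 Y94.095 F1933
G01 X23.821 Y15.531 F1933
M5
G0 X74.189 Y20.751
M3 S438
G01 X83.608 Y33.068 F1933
G01 X85.573 Y40.726 F1933
G01 X80.085 Y43.724 F1933
G01 X67.142 Y42.063 F1933
M5
G0 X75.024 Y145.426
M3 S438
G01 X46.230 Y46.311 F1933
M5
G0 X0.000 Y0.000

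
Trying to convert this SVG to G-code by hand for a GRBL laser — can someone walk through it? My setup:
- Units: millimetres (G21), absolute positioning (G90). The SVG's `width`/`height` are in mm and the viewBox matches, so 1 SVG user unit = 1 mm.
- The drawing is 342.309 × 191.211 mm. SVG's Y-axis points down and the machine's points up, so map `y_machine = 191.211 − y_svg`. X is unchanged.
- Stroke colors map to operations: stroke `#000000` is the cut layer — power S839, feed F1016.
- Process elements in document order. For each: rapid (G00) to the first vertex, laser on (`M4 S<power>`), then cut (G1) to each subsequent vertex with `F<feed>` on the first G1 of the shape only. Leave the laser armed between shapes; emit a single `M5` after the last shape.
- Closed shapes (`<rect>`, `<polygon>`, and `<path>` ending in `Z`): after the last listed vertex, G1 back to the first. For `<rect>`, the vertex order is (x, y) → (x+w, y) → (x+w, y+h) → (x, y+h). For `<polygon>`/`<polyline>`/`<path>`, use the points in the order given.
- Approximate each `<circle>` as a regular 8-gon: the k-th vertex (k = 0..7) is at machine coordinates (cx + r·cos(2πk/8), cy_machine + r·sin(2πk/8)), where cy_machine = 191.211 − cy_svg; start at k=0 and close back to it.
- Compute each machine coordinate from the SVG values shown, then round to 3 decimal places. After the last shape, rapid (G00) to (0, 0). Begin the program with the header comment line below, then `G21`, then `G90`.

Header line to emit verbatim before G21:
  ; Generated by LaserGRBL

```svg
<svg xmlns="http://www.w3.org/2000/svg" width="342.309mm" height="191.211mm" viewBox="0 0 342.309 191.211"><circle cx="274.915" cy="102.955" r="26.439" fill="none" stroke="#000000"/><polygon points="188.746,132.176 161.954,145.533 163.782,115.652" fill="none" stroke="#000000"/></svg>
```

; Generated by LaserGRBL
G21
G90
G00 X301.354 Y88.256
M4 S839
G1 X293.610 Y106.951 F1016
G1 X274.915 Y114.695
G1 X256.220 Y106.951
G1 X248.476 Y88.256
G1 X256.220 Y69.561
G1 X274.915 Y61.817
G1 X293.610 Y69.561
G1 X301.354 Y88.256
G00 X188.746 Y59.035
M4 S839
G1 X161.954 Y45.678 F1016
G1 X163.782 Y75.559
G1 X188.746 Y59.035
M5
G00 X0.000 Y0.000

Since the viewBox matches the mm dimensions, user units are millimetres directly. The only transform is the Y-flip y_m = 191.211 − y_svg.

Shape 1 is a circle drawn with `<circle>`. Its stroke #000000 means cut at S839, F1016. After flipping Y the toolpath is (301.354,88.256) → (293.610,106.951) → (274.915,114.695) → (256.220,106.951) → (248.476,88.256) → (256.220,69.561) → (274.915,61.817) → (293.610,69.561) → (301.354,88.256), returning to the start.

Shape 2 is a regular polygon drawn with `<polygon>`. Its stroke #000000 means cut at S839, F1016. After flipping Y the toolpath is (188.746,59.035) → (161.954,45.678) → (163.782,75.559) → (188.746,59.035), returning to the start.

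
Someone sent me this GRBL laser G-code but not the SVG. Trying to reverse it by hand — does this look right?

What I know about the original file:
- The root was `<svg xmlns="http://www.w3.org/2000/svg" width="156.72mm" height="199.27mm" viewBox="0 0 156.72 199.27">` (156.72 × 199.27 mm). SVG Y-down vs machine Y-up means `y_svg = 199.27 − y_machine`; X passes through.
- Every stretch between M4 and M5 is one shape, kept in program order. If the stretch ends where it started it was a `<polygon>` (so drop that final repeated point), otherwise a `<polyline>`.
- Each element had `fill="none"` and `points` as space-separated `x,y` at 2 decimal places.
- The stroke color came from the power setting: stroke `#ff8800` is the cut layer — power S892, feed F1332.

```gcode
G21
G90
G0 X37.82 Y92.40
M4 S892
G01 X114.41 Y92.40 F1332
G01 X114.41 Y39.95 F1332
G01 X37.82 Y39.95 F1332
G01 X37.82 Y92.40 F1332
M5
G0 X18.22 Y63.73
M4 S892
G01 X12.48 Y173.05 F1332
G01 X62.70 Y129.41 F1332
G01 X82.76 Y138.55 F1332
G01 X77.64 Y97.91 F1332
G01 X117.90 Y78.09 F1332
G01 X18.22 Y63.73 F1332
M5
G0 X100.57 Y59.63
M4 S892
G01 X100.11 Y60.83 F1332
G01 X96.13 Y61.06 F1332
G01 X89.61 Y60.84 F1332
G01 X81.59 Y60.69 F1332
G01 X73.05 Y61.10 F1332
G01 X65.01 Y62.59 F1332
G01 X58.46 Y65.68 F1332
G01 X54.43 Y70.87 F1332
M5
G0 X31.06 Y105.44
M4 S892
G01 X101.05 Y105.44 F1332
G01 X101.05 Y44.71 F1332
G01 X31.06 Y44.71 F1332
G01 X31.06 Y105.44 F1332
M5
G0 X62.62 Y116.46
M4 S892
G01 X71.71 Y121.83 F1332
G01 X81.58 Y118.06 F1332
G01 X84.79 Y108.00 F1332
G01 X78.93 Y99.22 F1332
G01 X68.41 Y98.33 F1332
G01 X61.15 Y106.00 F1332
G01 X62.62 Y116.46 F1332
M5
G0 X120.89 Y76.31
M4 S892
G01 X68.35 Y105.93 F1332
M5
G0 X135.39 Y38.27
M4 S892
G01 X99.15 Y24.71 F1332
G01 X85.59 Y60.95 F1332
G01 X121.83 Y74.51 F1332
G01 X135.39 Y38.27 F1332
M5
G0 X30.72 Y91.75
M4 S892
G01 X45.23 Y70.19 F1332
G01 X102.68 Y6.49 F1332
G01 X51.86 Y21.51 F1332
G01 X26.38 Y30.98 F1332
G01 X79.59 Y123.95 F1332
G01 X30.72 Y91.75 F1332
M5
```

<svg xmlns="http://www.w3.org/2000/svg" width="156.72mm" height="199.27mm" viewBox="0 0 156.72 199.27">
  <polygon points="37.82,106.87 114.41,106.87 114.41,159.32 37.82,159.32" fill="none" stroke="#ff8800"/>
  <polygon points="18.22,135.54 12.48,26.22 62.70,69.86 82.76,60.72 77.64,101.36 117.90,121.18" fill="none" stroke="#ff8800"/>
  <polyline points="100.57,139.64 100.11,138.44 96.13,138.21 89.61,138.43 81.59,138.58 73.05,138.17 65.01,136.68 58.46,133.59 54.43,128.40" fill="none" stroke="#ff8800"/>
  <polygon points="31.06,93.83 101.05,93.83 101.05,154.56 31.06,154.56" fill="none" stroke="#ff8800"/>
  <polygon points="62.62,82.81 71.71,77.44 81.58,81.21 84.79,91.27 78.93,100.05 68.41,100.94 61.15,93.27" fill="none" stroke="#ff8800"/>
  <polyline points="120.89,122.96 68.35,93.34" fill="none" stroke="#ff8800"/>
  <polygon points="135.39,161.00 99.15,174.56 85.59,138.32 121.83,124.76" fill="none" stroke="#ff8800"/>
  <polygon points="30.72,107.52 45.23,129.08 102.68,192.78 51.86,177.76 26.38,168.29 79.59,75.32" fill="none" stroke="#ff8800"/>
</svg>

Each laser-on run becomes one SVG element. Flip Y back into SVG space with y_svg = 199.27 − y_machine. Every run uses S892, so all elements get stroke `#ff8800` (cut).

Run 1: The run returns to its start, so emit a `<polygon>` with points (Y-flipped): 37.82,106.87 114.41,106.87 114.41,159.32 37.82,159.32.

Run 2: The run returns to its start, so emit a `<polygon>` with points (Y-flipped): 18.22,135.54 12.48,26.22 62.70,69.86 82.76,60.72 77.64,101.36 117.90,121.18.

Run 3: The run is open, so emit a `<polyline>` with points (Y-flipped): 100.57,139.64 100.11,138.44 96.13,138.21 89.61,138.43 81.59,138.58 73.05,138.17 65.01,136.68 58.46,133.59 54.43,128.40.

Run 4: The run returns to its start, so emit a `<polygon>` with points (Y-flipped): 31.06,93.83 101.05,93.83 101.05,154.56 31.06,154.56.

Run 5: The run returns to its start, so emit a `<polygon>` with points (Y-flipped): 62.62,82.81 71.71,77.44 81.58,81.21 84.79,91.27 78.93,100.05 68.41,100.94 61.15,93.27.

Run 6: The run is open, so emit a `<polyline>` with points (Y-flipped): 120.89,122.96 68.35,93.34.

Run 7: The run returns to its start, so emit a `<polygon>` with points (Y-flipped): 135.39,161.00 99.15,174.56 85.59,138.32 121.83,124.76.

Run 8: The run returns to its start, so emit a `<polygon>` with points (Y-flipped): 30.72,107.52 45.23,129.08 102.68,192.78 51.86,177.76 26.38,168.29 79.59,75.32.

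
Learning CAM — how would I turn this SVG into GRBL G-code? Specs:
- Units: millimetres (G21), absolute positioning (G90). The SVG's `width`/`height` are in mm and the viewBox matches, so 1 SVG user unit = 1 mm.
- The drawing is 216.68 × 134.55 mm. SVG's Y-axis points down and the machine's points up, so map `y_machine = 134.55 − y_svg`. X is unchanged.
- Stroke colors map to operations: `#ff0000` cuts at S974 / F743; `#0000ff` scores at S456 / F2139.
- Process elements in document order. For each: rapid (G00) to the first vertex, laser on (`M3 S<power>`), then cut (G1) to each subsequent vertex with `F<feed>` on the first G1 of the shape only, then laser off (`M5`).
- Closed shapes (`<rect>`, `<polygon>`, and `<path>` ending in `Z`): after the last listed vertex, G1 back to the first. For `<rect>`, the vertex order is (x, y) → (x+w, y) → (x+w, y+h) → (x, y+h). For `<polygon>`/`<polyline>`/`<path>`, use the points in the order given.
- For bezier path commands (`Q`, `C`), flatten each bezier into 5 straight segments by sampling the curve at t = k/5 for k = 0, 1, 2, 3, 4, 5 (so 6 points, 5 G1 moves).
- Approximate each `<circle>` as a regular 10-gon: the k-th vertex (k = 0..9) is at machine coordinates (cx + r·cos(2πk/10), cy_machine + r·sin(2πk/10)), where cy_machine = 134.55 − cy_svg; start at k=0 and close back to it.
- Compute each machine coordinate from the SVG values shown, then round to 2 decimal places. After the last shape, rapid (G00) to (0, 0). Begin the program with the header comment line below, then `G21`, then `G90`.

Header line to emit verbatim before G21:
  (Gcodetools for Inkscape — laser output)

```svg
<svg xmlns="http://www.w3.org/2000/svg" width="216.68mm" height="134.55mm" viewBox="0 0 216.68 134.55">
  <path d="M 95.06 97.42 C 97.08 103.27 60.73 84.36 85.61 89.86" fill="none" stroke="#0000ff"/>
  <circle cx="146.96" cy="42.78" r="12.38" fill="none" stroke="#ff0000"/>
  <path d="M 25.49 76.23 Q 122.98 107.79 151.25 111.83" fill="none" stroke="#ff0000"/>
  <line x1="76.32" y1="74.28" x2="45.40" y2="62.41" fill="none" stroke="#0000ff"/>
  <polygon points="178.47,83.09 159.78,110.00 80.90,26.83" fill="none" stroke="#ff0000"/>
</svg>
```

(Gcodetools for Inkscape — laser output)
G21
G90
G00 X95.06 Y37.13
M3 S456
G1 X92.46 Y36.20 F2139
G1 X85.44 Y38.85
G1 X78.77 Y42.72
G1 X77.23 Y45.45
G1 X85.61 Y44.69
M5
G00 X159.34 Y91.77
M3 S974
G1 X156.98 Y99.05 F743
G1 X150.79 Y103.54
G1 X143.13 Y103.54
G1 X136.94 Y99.05
G1 X134.58 Y91.77
G1 X136.94 Y84.49
G1 X143.13 Y80.00
G1 X150.79 Y80.00
G1 X156.98 Y84.49
G1 X159.34 Y91.77
M5
G00 X25.49 Y58.32
M3 S974
G1 X61.72 Y46.80 F743
G1 X92.41 Y37.48
G1 X117.56 Y30.36
G1 X137.17 Y25.44
G1 X151.25 Y22.72
M5
G00 X76.32 Y60.27
M3 S456
G1 X45.40 Y72.14 F2139
M5
G00 X178.47 Y51.46
M3 S974
G1 X159.78 Y24.55 F743
G1 X80.90 Y107.72
G1 X178.47 Y51.46
M5
G00 X0.00 Y0.00

Since the viewBox matches the mm dimensions, user units are millimetres directly. The only transform is the Y-flip y_m = 134.55 − y_svg.

Shape 1 is a cubic bezier drawn with `<path>`. Its stroke #0000ff means score at S456, F2139. After flipping Y the toolpath is (95.06,37.13) → (92.46,36.20) → (85.44,38.85) → (78.77,42.72) → (77.23,45.45) → (85.61,44.69).

Shape 2 is a circle drawn with `<circle>`. Its stroke #ff0000 means cut at S974, F743. After flipping Y the toolpath is (159.34,91.77) → (156.98,99.05) → (150.79,103.54) → (143.13,103.54) → (136.94,99.05) → (134.58,91.77) → (136.94,84.49) → (143.13,80.00) → (150.79,80.00) → (156.98,84.49) → (159.34,91.77), returning to the start.

Shape 3 is a quadratic bezier drawn with `<path>`. Its stroke #ff0000 means cut at S974, F743. After flipping Y the toolpath is (25.49,58.32) → (61.72,46.80) → (92.41,37.48) → (117.56,30.36) → (137.17,25.44) → (151.25,22.72).

Shape 4 is a line segment drawn with `<line>`. Its stroke #0000ff means score at S456, F2139. After flipping Y the toolpath is (76.32,60.27) → (45.40,72.14).

Shape 5 is a closed polygon drawn with `<polygon>`. Its stroke #ff0000 means cut at S974, F743. After flipping Y the toolpath is (178.47,51.46) → (159.78,24.55) → (80.90,107.72) → (178.47,51.46), returning to the start.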